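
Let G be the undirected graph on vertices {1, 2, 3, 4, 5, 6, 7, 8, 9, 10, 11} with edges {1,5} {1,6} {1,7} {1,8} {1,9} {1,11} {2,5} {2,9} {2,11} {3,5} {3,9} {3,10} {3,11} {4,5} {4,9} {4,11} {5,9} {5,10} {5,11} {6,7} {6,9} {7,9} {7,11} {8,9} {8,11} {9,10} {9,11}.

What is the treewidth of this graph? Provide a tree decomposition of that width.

Treewidth 3.
Bags: B1 = {3, 5, 9, 11}  B2 = {1, 5, 9, 11}  B3 = {3, 5, 9, 10}  B4 = {2, 5, 9, 11}  B5 = {1, 7, 9, 11}  B6 = {1, 8, 9, 11}  B7 = {1, 6, 7, 9}  B8 = {4, 5, 9, 11}
Tree: B1–B2, B1–B3, B2–B4, B2–B5, B2–B6, B5–B7, B1–B8

Every bag has size at most 4, so the width is 4 − 1 = 3 and tw(G) ≤ 3. For the lower bound, the 4 vertices {3, 5, 9, 10} are pairwise adjacent, and any tree decomposition puts a clique entirely inside one bag — forcing width ≥ 3. Combining the bounds, tw(G) = 3.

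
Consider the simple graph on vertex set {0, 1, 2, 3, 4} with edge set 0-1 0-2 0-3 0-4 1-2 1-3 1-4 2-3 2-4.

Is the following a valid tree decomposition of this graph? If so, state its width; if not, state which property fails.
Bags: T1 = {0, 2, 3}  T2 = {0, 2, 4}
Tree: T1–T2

No — vertex 1 appears in no bag.

A tree decomposition must satisfy three properties: every vertex lies in some bag; for every edge, both endpoints lie together in some bag; and for every vertex, the bags containing it form a connected subtree. Here vertex 1 appears in no bag, so the decomposition is invalid.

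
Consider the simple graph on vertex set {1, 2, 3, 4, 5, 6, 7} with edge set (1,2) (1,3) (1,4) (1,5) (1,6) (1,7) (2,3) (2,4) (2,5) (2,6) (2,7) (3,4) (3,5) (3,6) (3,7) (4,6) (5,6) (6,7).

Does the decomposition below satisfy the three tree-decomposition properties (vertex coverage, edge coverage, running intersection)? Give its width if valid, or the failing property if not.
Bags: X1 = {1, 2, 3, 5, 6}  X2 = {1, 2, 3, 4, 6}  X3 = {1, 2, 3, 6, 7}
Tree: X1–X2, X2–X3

Yes; width 4.

Every vertex of G appears in some bag (union = {1, 2, 3, 4, 5, 6, 7}); every edge is covered by a bag; and for each vertex v the set of bags containing v is connected in the bag tree. The decomposition is therefore valid. The largest bag has 5 vertices, so the width is 4.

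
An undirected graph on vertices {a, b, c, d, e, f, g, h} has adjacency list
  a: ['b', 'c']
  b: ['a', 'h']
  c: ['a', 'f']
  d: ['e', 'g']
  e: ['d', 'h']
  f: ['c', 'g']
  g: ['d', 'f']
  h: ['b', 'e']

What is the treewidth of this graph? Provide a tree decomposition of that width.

Each bag holds 3 vertices, so the decomposition has width 2, which upper-bounds the treewidth. The edges d–g–f–c–a–b–h–e–d form a cycle, so G is not a tree and its treewidth is at least 2. Hence tw(G) = 2 exactly.

Treewidth 2.
One optimal decomposition is:
Bags: B1 = {d, f, g}  B2 = {c, d, f}  B3 = {a, c, d}  B4 = {a, b, d}  B5 = {b, d, h}  B6 = {d, e, h}
Tree: B1–B2, B2–B3, B3–B4, B4–B5, B5–B6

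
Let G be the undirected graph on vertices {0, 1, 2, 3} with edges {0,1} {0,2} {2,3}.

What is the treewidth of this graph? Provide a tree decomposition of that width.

Treewidth 1.
Bags: B1 = {2, 3}  B2 = {0, 2}  B3 = {0, 1}
Tree: B1–B2, B2–B3

The largest bag has 2 vertices, giving width 1; this decomposition certifies tw(G) ≤ 1. Any graph with an edge has treewidth ≥ 1, and G has the edge 3–2. Combining the bounds, tw(G) = 1.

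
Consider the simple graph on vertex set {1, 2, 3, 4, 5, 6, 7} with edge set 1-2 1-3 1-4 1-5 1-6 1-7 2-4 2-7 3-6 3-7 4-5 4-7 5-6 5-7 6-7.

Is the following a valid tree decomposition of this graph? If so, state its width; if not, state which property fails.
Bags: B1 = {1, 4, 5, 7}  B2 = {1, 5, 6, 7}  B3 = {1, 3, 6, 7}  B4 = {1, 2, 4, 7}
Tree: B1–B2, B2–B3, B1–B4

Yes; width 3.

Every vertex of G appears in some bag (union = {1, 2, 3, 4, 5, 6, 7}); every edge is covered by a bag; and for each vertex v the set of bags containing v is connected in the bag tree. The decomposition is therefore valid. The largest bag has 4 vertices, so the width is 3.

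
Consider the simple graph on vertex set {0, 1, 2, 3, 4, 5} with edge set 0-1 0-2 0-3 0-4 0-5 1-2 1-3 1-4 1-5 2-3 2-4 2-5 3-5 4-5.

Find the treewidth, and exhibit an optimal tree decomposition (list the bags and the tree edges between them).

Each bag holds 5 vertices, so the decomposition has width 4, which upper-bounds the treewidth. On the other hand G contains the 5-clique {0, 1, 2, 3, 5}. A clique must lie in a single bag of any decomposition, so no decomposition can have width below 4. The upper and lower bounds meet at 4, so that is the treewidth.

Treewidth 4.
One such decomposition:
Bags: B1 = {0, 1, 2, 4, 5}  B2 = {0, 1, 2, 3, 5}
Tree: B1–B2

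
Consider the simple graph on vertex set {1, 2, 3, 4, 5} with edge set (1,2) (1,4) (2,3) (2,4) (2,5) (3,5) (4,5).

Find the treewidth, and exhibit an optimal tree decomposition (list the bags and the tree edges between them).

Treewidth 2.
One such decomposition:
Bags: B1 = {2, 4, 5}  B2 = {1, 2, 4}  B3 = {2, 3, 5}
Tree: B1–B2, B1–B3

The largest bag has 3 vertices, giving width 2; this decomposition certifies tw(G) ≤ 2. For the lower bound, the 3 vertices {2, 3, 5} are pairwise adjacent, and any tree decomposition puts a clique entirely inside one bag — forcing width ≥ 2. The upper and lower bounds meet at 2, so that is the treewidth.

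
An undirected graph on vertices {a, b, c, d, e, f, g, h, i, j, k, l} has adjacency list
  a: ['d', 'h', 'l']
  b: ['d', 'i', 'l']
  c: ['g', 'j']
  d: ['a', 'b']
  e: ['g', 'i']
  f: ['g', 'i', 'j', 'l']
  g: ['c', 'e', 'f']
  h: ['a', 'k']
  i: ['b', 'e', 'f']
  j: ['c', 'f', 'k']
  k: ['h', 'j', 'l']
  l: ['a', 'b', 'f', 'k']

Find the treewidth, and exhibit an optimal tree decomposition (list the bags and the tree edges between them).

Each bag holds 4 vertices, so the decomposition has width 3, which upper-bounds the treewidth. For the lower bound: the 4 vertex sets {c,e,g}, {j}, {f}, {b,i,k,l} are disjoint, each induces a connected subgraph, and every pair is joined by at least one edge of G. Contracting each set to a single vertex therefore yields K_{4} as a minor, and since treewidth is minor-monotone, tw(G) ≥ tw(K_{4}) = 3. The upper and lower bounds meet at 3, so that is the treewidth.

Treewidth 3.
Bags: B1 = {c, e, g, j}  B2 = {e, f, g, j}  B3 = {e, f, i, j}  B4 = {f, i, j, k}  B5 = {f, i, k, l}  B6 = {b, i, k, l}  B7 = {b, h, k, l}  B8 = {a, b, h, l}  B9 = {a, b, d, h}
Tree: B1–B2, B2–B3, B3–B4, B4–B5, B5–B6, B6–B7, B7–B8, B8–B9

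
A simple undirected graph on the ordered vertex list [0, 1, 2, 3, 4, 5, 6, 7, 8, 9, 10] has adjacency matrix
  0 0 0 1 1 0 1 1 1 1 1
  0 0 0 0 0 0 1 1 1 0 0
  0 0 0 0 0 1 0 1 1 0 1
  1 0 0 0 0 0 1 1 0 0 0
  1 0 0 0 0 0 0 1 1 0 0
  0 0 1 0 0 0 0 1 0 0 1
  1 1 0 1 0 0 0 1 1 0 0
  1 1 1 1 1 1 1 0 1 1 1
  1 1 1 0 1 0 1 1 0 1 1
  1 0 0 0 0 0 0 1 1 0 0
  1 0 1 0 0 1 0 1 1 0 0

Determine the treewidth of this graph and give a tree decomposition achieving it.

The largest bag has 4 vertices, giving width 3; this decomposition certifies tw(G) ≤ 3. On the other hand G contains the 4-clique {0, 7, 8, 9}. A clique must lie in a single bag of any decomposition, so no decomposition can have width below 3. Combining the bounds, tw(G) = 3.

Treewidth 3.
Bags: B1 = {0, 6, 7, 8}  B2 = {1, 6, 7, 8}  B3 = {0, 3, 6, 7}  B4 = {0, 7, 8, 10}  B5 = {0, 4, 7, 8}  B6 = {2, 7, 8, 10}  B7 = {0, 7, 8, 9}  B8 = {2, 5, 7, 10}
Tree: B1–B2, B1–B3, B1–B4, B1–B5, B4–B6, B4–B7, B6–B8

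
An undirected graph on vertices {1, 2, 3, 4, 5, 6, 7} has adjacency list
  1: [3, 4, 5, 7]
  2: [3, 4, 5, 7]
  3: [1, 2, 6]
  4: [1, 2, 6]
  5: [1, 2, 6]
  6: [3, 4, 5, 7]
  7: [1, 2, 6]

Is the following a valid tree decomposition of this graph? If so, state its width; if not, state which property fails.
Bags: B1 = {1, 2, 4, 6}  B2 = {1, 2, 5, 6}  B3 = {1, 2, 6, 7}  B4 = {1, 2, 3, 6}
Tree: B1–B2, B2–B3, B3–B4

Every vertex of G appears in some bag (union = {1, 2, 3, 4, 5, 6, 7}); every edge is covered by a bag; and for each vertex v the set of bags containing v is connected in the bag tree. The decomposition is therefore valid. The largest bag has 4 vertices, so the width is 3.

Yes; width 3.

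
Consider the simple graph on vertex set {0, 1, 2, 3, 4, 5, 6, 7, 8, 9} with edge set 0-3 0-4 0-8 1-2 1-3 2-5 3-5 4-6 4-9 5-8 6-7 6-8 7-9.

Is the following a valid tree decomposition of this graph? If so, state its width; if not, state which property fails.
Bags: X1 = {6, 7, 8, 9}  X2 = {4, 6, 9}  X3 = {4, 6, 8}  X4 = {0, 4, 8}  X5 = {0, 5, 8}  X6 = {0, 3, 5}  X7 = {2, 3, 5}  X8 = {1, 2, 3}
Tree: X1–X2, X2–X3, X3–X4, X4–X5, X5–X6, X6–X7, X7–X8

No — bags containing vertex 8 are not connected in the tree.

A tree decomposition must satisfy three properties: every vertex lies in some bag; for every edge, both endpoints lie together in some bag; and for every vertex, the bags containing it form a connected subtree. Here bags containing vertex 8 are not connected in the tree, so the decomposition is invalid.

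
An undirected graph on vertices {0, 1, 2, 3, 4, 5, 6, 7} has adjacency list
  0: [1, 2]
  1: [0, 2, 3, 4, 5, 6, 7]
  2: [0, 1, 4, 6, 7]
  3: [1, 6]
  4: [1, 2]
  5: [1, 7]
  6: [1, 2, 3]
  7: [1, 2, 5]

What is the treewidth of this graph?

2

A width-2 tree decomposition is:
Bags: B1 = {0, 1, 2}  B2 = {1, 2, 6}  B3 = {1, 2, 7}  B4 = {1, 2, 4}  B5 = {1, 5, 7}  B6 = {1, 3, 6}
Tree: B1–B2, B2–B3, B3–B4, B3–B5, B2–B6
Every bag has size at most 3, so the width is 3 − 1 = 2 and tw(G) ≤ 2. For the lower bound, the 3 vertices {0, 1, 2} are pairwise adjacent, and any tree decomposition puts a clique entirely inside one bag — forcing width ≥ 2. The upper and lower bounds meet at 2, so that is the treewidth.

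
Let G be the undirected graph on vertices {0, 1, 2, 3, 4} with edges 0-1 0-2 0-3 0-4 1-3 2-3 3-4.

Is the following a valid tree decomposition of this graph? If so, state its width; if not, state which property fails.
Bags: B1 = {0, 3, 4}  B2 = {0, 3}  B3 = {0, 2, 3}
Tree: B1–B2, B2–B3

No — vertex 1 appears in no bag.

A tree decomposition must satisfy three properties: every vertex lies in some bag; for every edge, both endpoints lie together in some bag; and for every vertex, the bags containing it form a connected subtree. Here vertex 1 appears in no bag, so the decomposition is invalid.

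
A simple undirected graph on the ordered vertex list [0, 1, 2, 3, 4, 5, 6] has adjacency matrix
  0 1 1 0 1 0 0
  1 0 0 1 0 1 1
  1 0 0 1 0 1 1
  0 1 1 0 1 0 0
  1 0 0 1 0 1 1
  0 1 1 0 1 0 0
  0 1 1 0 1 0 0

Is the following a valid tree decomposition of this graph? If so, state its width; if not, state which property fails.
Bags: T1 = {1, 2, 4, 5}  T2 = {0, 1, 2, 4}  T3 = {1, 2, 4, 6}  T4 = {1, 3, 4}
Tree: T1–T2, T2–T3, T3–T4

A tree decomposition must satisfy three properties: every vertex lies in some bag; for every edge, both endpoints lie together in some bag; and for every vertex, the bags containing it form a connected subtree. Here edge (2,3) lies in no bag, so the decomposition is invalid.

No — edge (2,3) lies in no bag.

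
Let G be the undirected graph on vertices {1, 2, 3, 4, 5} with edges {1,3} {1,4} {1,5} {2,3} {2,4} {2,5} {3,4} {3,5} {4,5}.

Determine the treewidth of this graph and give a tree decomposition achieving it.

Treewidth 3.
One optimal decomposition is:
Bags: B1 = {2, 3, 4, 5}  B2 = {1, 3, 4, 5}
Tree: B1–B2

The largest bag has 4 vertices, giving width 3; this decomposition certifies tw(G) ≤ 3. For the lower bound, the 4 vertices {1, 3, 4, 5} are pairwise adjacent, and any tree decomposition puts a clique entirely inside one bag — forcing width ≥ 3. Therefore the treewidth is 3.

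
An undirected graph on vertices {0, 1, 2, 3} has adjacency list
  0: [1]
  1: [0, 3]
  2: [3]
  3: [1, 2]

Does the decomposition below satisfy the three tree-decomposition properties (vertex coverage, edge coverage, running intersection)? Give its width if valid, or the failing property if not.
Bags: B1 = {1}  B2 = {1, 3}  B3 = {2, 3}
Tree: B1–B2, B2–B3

No — vertex 0 appears in no bag.

A tree decomposition must satisfy three properties: every vertex lies in some bag; for every edge, both endpoints lie together in some bag; and for every vertex, the bags containing it form a connected subtree. Here vertex 0 appears in no bag, so the decomposition is invalid.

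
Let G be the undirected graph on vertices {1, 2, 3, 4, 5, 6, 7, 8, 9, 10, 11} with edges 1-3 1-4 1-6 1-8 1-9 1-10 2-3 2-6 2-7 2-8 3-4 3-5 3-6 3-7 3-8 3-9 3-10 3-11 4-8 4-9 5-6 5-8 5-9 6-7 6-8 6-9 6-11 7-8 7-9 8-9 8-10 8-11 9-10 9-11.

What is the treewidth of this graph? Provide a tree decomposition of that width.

Treewidth 4.
Bags: B1 = {1, 3, 6, 8, 9}  B2 = {1, 3, 4, 8, 9}  B3 = {3, 6, 8, 9, 11}  B4 = {3, 6, 7, 8, 9}  B5 = {3, 5, 6, 8, 9}  B6 = {2, 3, 6, 7, 8}  B7 = {1, 3, 8, 9, 10}
Tree: B1–B2, B1–B3, B3–B4, B1–B5, B4–B6, B1–B7

The largest bag has 5 vertices, giving width 4; this decomposition certifies tw(G) ≤ 4. For the lower bound, the 5 vertices {1, 3, 8, 9, 10} are pairwise adjacent, and any tree decomposition puts a clique entirely inside one bag — forcing width ≥ 4. Combining the bounds, tw(G) = 4.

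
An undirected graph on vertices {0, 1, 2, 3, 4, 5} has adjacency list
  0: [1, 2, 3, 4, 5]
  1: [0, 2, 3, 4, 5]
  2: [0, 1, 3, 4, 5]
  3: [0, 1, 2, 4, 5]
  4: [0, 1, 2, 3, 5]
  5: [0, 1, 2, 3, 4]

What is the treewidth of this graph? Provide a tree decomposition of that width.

With just one bag of size 6, the width is 6 − 1 = 5, so tw(G) ≤ 5. Conversely, {0, 1, 2, 3, 4, 5} is a clique of size 6, and the vertices of any clique must share a bag in every tree decomposition; so some bag has ≥ 6 vertices and tw(G) ≥ 5. Therefore the treewidth is 5.

Treewidth 5.
Bags: B1 = {0, 1, 2, 3, 4, 5}
Tree: (single bag)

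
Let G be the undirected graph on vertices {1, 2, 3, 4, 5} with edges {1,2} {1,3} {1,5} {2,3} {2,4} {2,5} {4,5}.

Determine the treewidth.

A width-2 tree decomposition is:
Bags: B1 = {1, 2, 3}  B2 = {1, 2, 5}  B3 = {2, 4, 5}
Tree: B1–B2, B2–B3
Every bag has size at most 3, so the width is 3 − 1 = 2 and tw(G) ≤ 2. For the lower bound, the 3 vertices {1, 2, 3} are pairwise adjacent, and any tree decomposition puts a clique entirely inside one bag — forcing width ≥ 2. The upper and lower bounds meet at 2, so that is the treewidth.

2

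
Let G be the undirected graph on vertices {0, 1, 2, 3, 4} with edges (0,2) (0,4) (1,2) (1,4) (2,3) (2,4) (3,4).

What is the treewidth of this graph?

A width-2 tree decomposition is:
Bags: B1 = {0, 2, 4}  B2 = {2, 3, 4}  B3 = {1, 2, 4}
Tree: B1–B2, B1–B3
The largest bag has 3 vertices, giving width 2; this decomposition certifies tw(G) ≤ 2. Conversely, {0, 2, 4} is a clique of size 3, and the vertices of any clique must share a bag in every tree decomposition; so some bag has ≥ 3 vertices and tw(G) ≥ 2. Combining the bounds, tw(G) = 2.

2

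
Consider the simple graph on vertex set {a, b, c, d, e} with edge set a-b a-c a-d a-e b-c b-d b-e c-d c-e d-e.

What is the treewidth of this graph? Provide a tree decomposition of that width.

A single bag containing all 5 vertices is trivially a valid decomposition of width 4. For the lower bound, the 5 vertices {a, b, c, d, e} are pairwise adjacent, and any tree decomposition puts a clique entirely inside one bag — forcing width ≥ 4. Hence tw(G) = 4 exactly.

Treewidth 4.
One optimal decomposition is:
Bags: B1 = {a, b, c, d, e}
Tree: (single bag)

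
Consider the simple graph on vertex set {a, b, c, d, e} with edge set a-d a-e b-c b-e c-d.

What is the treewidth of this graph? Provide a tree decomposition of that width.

Every bag has size at most 3, so the width is 3 − 1 = 2 and tw(G) ≤ 2. For the lower bound, G contains the cycle d–c–b–e–a–d, so G is not a forest; only forests have treewidth ≤ 1, hence tw(G) ≥ 2. Combining the bounds, tw(G) = 2.

Treewidth 2.
Bags: B1 = {b, c, d}  B2 = {b, d, e}  B3 = {a, d, e}
Tree: B1–B2, B2–B3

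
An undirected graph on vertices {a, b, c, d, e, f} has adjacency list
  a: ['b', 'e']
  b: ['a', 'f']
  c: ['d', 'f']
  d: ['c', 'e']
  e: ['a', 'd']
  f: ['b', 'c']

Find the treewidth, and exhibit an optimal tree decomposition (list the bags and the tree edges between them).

Each bag holds 3 vertices, so the decomposition has width 2, which upper-bounds the treewidth. For the lower bound, G contains the cycle f–c–d–e–a–b–f, so G is not a forest; only forests have treewidth ≤ 1, hence tw(G) ≥ 2. Hence tw(G) = 2 exactly.

Treewidth 2.
One optimal decomposition is:
Bags: B1 = {c, d, f}  B2 = {d, e, f}  B3 = {a, e, f}  B4 = {a, b, f}
Tree: B1–B2, B2–B3, B3–B4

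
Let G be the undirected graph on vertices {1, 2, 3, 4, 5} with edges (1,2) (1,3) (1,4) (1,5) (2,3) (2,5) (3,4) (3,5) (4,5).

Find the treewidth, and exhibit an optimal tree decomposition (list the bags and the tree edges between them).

Treewidth 3.
One such decomposition:
Bags: B1 = {1, 2, 3, 5}  B2 = {1, 3, 4, 5}
Tree: B1–B2

The largest bag has 4 vertices, giving width 3; this decomposition certifies tw(G) ≤ 3. For the lower bound, the 4 vertices {1, 2, 3, 5} are pairwise adjacent, and any tree decomposition puts a clique entirely inside one bag — forcing width ≥ 3. The upper and lower bounds meet at 3, so that is the treewidth.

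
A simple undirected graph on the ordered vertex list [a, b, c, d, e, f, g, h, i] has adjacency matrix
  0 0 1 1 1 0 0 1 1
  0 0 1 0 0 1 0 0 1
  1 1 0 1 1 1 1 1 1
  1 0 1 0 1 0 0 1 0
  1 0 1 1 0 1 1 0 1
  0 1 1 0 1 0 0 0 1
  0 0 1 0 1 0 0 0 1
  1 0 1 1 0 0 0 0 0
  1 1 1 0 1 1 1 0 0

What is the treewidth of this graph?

3

A width-3 tree decomposition is:
Bags: B1 = {c, e, g, i}  B2 = {a, c, e, i}  B3 = {a, c, d, e}  B4 = {a, c, d, h}  B5 = {c, e, f, i}  B6 = {b, c, f, i}
Tree: B1–B2, B2–B3, B3–B4, B1–B5, B5–B6
Every bag has size at most 4, so the width is 4 − 1 = 3 and tw(G) ≤ 3. Conversely, {a, c, d, e} is a clique of size 4, and the vertices of any clique must share a bag in every tree decomposition; so some bag has ≥ 4 vertices and tw(G) ≥ 3. Therefore the treewidth is 3.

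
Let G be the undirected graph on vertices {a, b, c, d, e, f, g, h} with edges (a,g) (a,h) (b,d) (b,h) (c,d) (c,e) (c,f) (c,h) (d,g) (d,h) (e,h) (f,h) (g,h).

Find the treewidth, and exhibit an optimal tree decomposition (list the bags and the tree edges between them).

Treewidth 2.
One such decomposition:
Bags: B1 = {c, d, h}  B2 = {b, d, h}  B3 = {d, g, h}  B4 = {c, f, h}  B5 = {c, e, h}  B6 = {a, g, h}
Tree: B1–B2, B2–B3, B1–B4, B4–B5, B3–B6

Each bag holds 3 vertices, so the decomposition has width 2, which upper-bounds the treewidth. For the lower bound, the 3 vertices {d, g, h} are pairwise adjacent, and any tree decomposition puts a clique entirely inside one bag — forcing width ≥ 2. Combining the bounds, tw(G) = 2.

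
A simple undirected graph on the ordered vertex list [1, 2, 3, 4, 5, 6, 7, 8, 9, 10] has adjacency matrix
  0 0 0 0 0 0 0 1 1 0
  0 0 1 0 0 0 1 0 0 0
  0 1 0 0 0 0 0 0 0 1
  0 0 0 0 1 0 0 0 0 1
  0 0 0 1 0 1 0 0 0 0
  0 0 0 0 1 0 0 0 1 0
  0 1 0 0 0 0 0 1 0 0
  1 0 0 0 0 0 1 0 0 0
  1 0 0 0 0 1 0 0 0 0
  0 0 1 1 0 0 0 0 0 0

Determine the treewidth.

A width-2 tree decomposition is:
Bags: B1 = {3, 4, 10}  B2 = {3, 4, 5}  B3 = {3, 5, 6}  B4 = {3, 6, 9}  B5 = {1, 3, 9}  B6 = {1, 3, 8}  B7 = {3, 7, 8}  B8 = {2, 3, 7}
Tree: B1–B2, B2–B3, B3–B4, B4–B5, B5–B6, B6–B7, B7–B8
The largest bag has 3 vertices, giving width 2; this decomposition certifies tw(G) ≤ 2. For the lower bound, G contains the cycle 3–10–4–5–6–9–1–8–7–2–3, so G is not a forest; only forests have treewidth ≤ 1, hence tw(G) ≥ 2. The upper and lower bounds meet at 2, so that is the treewidth.

2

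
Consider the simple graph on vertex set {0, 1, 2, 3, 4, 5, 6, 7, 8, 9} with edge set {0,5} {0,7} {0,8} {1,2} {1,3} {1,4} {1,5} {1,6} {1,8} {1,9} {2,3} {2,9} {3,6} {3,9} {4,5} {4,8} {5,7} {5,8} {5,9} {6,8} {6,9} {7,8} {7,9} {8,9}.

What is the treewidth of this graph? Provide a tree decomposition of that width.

Each bag holds 4 vertices, so the decomposition has width 3, which upper-bounds the treewidth. On the other hand G contains the 4-clique {0, 5, 7, 8}. A clique must lie in a single bag of any decomposition, so no decomposition can have width below 3. Therefore the treewidth is 3.

Treewidth 3.
One optimal decomposition is:
Bags: B1 = {1, 3, 6, 9}  B2 = {1, 6, 8, 9}  B3 = {1, 5, 8, 9}  B4 = {1, 4, 5, 8}  B5 = {5, 7, 8, 9}  B6 = {0, 5, 7, 8}  B7 = {1, 2, 3, 9}
Tree: B1–B2, B2–B3, B3–B4, B3–B5, B5–B6, B1–B7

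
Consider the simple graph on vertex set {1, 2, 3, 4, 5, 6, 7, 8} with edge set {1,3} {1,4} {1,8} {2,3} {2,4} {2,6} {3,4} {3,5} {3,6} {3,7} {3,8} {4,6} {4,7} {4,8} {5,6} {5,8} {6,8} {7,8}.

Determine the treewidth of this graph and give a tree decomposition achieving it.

Treewidth 3.
One optimal decomposition is:
Bags: B1 = {3, 4, 6, 8}  B2 = {3, 5, 6, 8}  B3 = {1, 3, 4, 8}  B4 = {3, 4, 7, 8}  B5 = {2, 3, 4, 6}
Tree: B1–B2, B1–B3, B1–B4, B1–B5

Every bag has size at most 4, so the width is 4 − 1 = 3 and tw(G) ≤ 3. For the lower bound, the 4 vertices {1, 3, 4, 8} are pairwise adjacent, and any tree decomposition puts a clique entirely inside one bag — forcing width ≥ 3. Combining the bounds, tw(G) = 3.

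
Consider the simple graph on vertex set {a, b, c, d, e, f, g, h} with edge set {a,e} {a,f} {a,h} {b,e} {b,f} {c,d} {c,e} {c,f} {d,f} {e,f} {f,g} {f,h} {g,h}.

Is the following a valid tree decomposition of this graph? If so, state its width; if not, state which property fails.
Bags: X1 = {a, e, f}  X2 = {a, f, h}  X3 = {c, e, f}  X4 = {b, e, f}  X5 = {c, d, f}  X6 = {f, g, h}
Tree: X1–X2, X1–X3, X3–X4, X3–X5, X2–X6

Every vertex of G appears in some bag (union = {a, b, c, d, e, f, g, h}); every edge is covered by a bag; and for each vertex v the set of bags containing v is connected in the bag tree. The decomposition is therefore valid. The largest bag has 3 vertices, so the width is 2.

Yes; width 2.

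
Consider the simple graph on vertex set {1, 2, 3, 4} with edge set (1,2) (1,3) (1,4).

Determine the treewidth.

1

A width-1 tree decomposition is:
Bags: B1 = {1, 2}  B2 = {1, 4}  B3 = {1, 3}
Tree: B1–B2, B1–B3
Every bag has size at most 2, so the width is 2 − 1 = 1 and tw(G) ≤ 1. Any graph with an edge has treewidth ≥ 1, and G has the edge 2–1. Hence tw(G) = 1 exactly.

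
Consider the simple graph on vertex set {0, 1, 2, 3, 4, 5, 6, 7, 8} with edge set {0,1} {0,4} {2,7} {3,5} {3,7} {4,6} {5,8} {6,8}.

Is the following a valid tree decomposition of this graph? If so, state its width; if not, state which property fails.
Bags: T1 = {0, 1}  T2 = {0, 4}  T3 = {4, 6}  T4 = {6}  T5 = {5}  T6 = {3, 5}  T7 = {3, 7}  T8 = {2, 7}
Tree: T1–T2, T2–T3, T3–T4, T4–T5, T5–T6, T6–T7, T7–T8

A tree decomposition must satisfy three properties: every vertex lies in some bag; for every edge, both endpoints lie together in some bag; and for every vertex, the bags containing it form a connected subtree. Here vertex 8 appears in no bag, so the decomposition is invalid.

No — vertex 8 appears in no bag.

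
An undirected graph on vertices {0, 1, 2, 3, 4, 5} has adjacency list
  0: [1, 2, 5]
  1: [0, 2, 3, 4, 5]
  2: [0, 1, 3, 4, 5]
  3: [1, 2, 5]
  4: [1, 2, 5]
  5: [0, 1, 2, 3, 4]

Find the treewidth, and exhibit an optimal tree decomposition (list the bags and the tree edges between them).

Treewidth 3.
Bags: B1 = {1, 2, 4, 5}  B2 = {1, 2, 3, 5}  B3 = {0, 1, 2, 5}
Tree: B1–B2, B2–B3

Each bag holds 4 vertices, so the decomposition has width 3, which upper-bounds the treewidth. Conversely, {0, 1, 2, 5} is a clique of size 4, and the vertices of any clique must share a bag in every tree decomposition; so some bag has ≥ 4 vertices and tw(G) ≥ 3. Hence tw(G) = 3 exactly.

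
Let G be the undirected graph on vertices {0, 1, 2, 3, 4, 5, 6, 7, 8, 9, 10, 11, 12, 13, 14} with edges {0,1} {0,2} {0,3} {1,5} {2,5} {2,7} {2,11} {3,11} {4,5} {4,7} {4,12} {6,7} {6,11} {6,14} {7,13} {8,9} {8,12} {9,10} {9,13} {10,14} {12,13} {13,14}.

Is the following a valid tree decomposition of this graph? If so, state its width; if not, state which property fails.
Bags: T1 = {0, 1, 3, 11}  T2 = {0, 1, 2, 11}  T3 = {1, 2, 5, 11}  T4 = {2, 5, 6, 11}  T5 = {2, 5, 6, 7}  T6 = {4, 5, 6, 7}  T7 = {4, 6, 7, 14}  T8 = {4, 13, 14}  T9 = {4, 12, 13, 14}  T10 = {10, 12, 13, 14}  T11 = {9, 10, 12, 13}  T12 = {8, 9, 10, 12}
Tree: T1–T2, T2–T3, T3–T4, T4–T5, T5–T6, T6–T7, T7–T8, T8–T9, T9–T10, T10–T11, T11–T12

A tree decomposition must satisfy three properties: every vertex lies in some bag; for every edge, both endpoints lie together in some bag; and for every vertex, the bags containing it form a connected subtree. Here edge (7,13) lies in no bag, so the decomposition is invalid.

No — edge (7,13) lies in no bag.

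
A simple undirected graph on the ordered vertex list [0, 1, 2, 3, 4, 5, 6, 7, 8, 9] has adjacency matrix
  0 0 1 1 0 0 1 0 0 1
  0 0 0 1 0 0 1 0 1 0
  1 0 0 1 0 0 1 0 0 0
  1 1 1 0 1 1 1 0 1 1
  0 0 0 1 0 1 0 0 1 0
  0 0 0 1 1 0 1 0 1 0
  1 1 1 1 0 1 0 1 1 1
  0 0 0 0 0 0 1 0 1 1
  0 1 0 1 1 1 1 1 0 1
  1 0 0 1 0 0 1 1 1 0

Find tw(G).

3

A width-3 tree decomposition is:
Bags: B1 = {0, 3, 6, 9}  B2 = {3, 6, 8, 9}  B3 = {3, 5, 6, 8}  B4 = {6, 7, 8, 9}  B5 = {0, 2, 3, 6}  B6 = {3, 4, 5, 8}  B7 = {1, 3, 6, 8}
Tree: B1–B2, B2–B3, B2–B4, B1–B5, B3–B6, B2–B7
Every bag has size at most 4, so the width is 4 − 1 = 3 and tw(G) ≤ 3. For the lower bound, the 4 vertices {3, 4, 5, 8} are pairwise adjacent, and any tree decomposition puts a clique entirely inside one bag — forcing width ≥ 3. Hence tw(G) = 3 exactly.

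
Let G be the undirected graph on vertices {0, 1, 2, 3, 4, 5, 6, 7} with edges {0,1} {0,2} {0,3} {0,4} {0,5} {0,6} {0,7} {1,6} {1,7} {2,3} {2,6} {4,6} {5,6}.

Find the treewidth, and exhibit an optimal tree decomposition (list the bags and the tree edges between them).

Each bag holds 3 vertices, so the decomposition has width 2, which upper-bounds the treewidth. Conversely, {0, 2, 3} is a clique of size 3, and the vertices of any clique must share a bag in every tree decomposition; so some bag has ≥ 3 vertices and tw(G) ≥ 2. Therefore the treewidth is 2.

Treewidth 2.
One optimal decomposition is:
Bags: B1 = {0, 2, 3}  B2 = {0, 2, 6}  B3 = {0, 5, 6}  B4 = {0, 4, 6}  B5 = {0, 1, 6}  B6 = {0, 1, 7}
Tree: B1–B2, B2–B3, B2–B4, B2–B5, B5–B6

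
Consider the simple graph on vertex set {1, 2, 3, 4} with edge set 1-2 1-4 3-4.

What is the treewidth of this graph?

A width-1 tree decomposition is:
Bags: B1 = {3, 4}  B2 = {1, 4}  B3 = {1, 2}
Tree: B1–B2, B2–B3
The largest bag has 2 vertices, giving width 1; this decomposition certifies tw(G) ≤ 1. Since G has at least one edge (e.g. 3–4), it is not an edgeless graph, so tw(G) ≥ 1. The upper and lower bounds meet at 1, so that is the treewidth.

1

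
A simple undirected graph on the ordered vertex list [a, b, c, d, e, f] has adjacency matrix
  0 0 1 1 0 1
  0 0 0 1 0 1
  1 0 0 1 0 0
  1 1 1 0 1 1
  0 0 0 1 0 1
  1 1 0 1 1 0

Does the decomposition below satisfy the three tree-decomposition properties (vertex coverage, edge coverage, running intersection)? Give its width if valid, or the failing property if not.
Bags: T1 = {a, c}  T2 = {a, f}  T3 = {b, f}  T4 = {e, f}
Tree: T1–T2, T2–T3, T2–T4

No — vertex d appears in no bag.

A tree decomposition must satisfy three properties: every vertex lies in some bag; for every edge, both endpoints lie together in some bag; and for every vertex, the bags containing it form a connected subtree. Here vertex d appears in no bag, so the decomposition is invalid.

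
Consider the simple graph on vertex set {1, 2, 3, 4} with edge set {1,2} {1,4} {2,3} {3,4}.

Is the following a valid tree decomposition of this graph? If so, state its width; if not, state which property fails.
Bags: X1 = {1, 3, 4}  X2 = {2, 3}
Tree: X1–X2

A tree decomposition must satisfy three properties: every vertex lies in some bag; for every edge, both endpoints lie together in some bag; and for every vertex, the bags containing it form a connected subtree. Here edge (1,2) lies in no bag, so the decomposition is invalid.

No — edge (1,2) lies in no bag.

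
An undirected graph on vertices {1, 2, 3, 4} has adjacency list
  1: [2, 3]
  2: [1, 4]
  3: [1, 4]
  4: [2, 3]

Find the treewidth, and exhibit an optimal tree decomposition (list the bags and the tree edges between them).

Treewidth 2.
Bags: B1 = {1, 3, 4}  B2 = {1, 2, 4}
Tree: B1–B2

Every bag has size at most 3, so the width is 3 − 1 = 2 and tw(G) ≤ 2. Since 4–3–1–2–4 is a cycle in G, G is not acyclic. Forests are exactly the graphs of treewidth ≤ 1, so tw(G) ≥ 2. The upper and lower bounds meet at 2, so that is the treewidth.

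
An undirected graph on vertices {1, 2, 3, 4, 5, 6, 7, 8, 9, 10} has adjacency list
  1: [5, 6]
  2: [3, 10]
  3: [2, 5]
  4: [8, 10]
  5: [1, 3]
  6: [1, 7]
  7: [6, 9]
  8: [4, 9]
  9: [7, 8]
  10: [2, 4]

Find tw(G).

2

A width-2 tree decomposition is:
Bags: B1 = {4, 8, 9}  B2 = {4, 7, 9}  B3 = {4, 6, 7}  B4 = {1, 4, 6}  B5 = {1, 4, 5}  B6 = {3, 4, 5}  B7 = {2, 3, 4}  B8 = {2, 4, 10}
Tree: B1–B2, B2–B3, B3–B4, B4–B5, B5–B6, B6–B7, B7–B8
Every bag has size at most 3, so the width is 3 − 1 = 2 and tw(G) ≤ 2. For the lower bound, G contains the cycle 4–8–9–7–6–1–5–3–2–10–4, so G is not a forest; only forests have treewidth ≤ 1, hence tw(G) ≥ 2. Hence tw(G) = 2 exactly.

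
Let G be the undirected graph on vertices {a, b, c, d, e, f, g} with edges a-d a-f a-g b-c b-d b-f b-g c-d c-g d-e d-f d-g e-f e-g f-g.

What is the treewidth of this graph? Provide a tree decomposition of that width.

The largest bag has 4 vertices, giving width 3; this decomposition certifies tw(G) ≤ 3. On the other hand G contains the 4-clique {b, c, d, g}. A clique must lie in a single bag of any decomposition, so no decomposition can have width below 3. The upper and lower bounds meet at 3, so that is the treewidth.

Treewidth 3.
One optimal decomposition is:
Bags: B1 = {a, d, f, g}  B2 = {b, d, f, g}  B3 = {d, e, f, g}  B4 = {b, c, d, g}
Tree: B1–B2, B2–B3, B2–B4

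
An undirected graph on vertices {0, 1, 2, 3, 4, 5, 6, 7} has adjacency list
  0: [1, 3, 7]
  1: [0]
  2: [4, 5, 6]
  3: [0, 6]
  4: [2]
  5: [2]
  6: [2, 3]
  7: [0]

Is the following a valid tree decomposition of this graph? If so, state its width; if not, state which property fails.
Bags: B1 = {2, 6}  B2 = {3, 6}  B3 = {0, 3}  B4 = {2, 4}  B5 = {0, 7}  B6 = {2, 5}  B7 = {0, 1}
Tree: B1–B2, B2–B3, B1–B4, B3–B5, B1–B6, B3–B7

Checking the three conditions: (i) the bags cover all of {0, 1, 2, 3, 4, 5, 6, 7}; (ii) for each edge, some bag contains both endpoints; (iii) the bags containing any fixed vertex form a subtree. All hold, so the decomposition is valid with width 2 − 1 = 1.

Yes; width 1.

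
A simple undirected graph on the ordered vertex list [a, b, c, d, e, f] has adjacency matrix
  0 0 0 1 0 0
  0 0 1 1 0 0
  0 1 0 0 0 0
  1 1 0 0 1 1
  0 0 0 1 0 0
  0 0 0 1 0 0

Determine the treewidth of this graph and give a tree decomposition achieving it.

Treewidth 1.
Bags: B1 = {d, f}  B2 = {d, e}  B3 = {b, d}  B4 = {a, d}  B5 = {b, c}
Tree: B1–B2, B2–B3, B3–B4, B3–B5

Every bag has size at most 2, so the width is 2 − 1 = 1 and tw(G) ≤ 1. Since G has at least one edge (e.g. f–d), it is not an edgeless graph, so tw(G) ≥ 1. The upper and lower bounds meet at 1, so that is the treewidth.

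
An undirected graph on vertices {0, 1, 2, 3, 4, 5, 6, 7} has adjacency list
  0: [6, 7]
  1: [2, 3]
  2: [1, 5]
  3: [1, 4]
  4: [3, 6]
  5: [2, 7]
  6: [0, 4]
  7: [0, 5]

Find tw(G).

A width-2 tree decomposition is:
Bags: B1 = {0, 5, 7}  B2 = {0, 2, 5}  B3 = {0, 1, 2}  B4 = {0, 1, 3}  B5 = {0, 3, 4}  B6 = {0, 4, 6}
Tree: B1–B2, B2–B3, B3–B4, B4–B5, B5–B6
The largest bag has 3 vertices, giving width 2; this decomposition certifies tw(G) ≤ 2. Since 0–7–5–2–1–3–4–6–0 is a cycle in G, G is not acyclic. Forests are exactly the graphs of treewidth ≤ 1, so tw(G) ≥ 2. The upper and lower bounds meet at 2, so that is the treewidth.

2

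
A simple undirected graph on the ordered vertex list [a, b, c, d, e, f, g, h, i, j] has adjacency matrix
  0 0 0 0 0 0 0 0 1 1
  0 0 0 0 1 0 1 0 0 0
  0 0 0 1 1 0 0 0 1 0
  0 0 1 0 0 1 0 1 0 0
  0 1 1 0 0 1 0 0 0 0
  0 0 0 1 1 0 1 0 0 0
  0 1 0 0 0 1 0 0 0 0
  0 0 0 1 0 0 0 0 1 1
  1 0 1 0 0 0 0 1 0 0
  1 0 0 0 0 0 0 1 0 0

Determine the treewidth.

A width-2 tree decomposition is:
Bags: B1 = {b, f, g}  B2 = {b, e, f}  B3 = {d, e, f}  B4 = {c, d, e}  B5 = {c, d, h}  B6 = {c, h, i}  B7 = {h, i, j}  B8 = {a, i, j}
Tree: B1–B2, B2–B3, B3–B4, B4–B5, B5–B6, B6–B7, B7–B8
Each bag holds 3 vertices, so the decomposition has width 2, which upper-bounds the treewidth. For the lower bound, G contains the cycle g–b–e–f–g, so G is not a forest; only forests have treewidth ≤ 1, hence tw(G) ≥ 2. Combining the bounds, tw(G) = 2.

2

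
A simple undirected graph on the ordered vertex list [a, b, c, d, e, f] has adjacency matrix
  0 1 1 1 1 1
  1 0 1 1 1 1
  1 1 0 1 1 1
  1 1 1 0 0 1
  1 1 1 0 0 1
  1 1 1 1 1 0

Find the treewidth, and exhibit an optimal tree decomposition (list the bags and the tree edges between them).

Treewidth 4.
One optimal decomposition is:
Bags: B1 = {a, b, c, e, f}  B2 = {a, b, c, d, f}
Tree: B1–B2

Every bag has size at most 5, so the width is 5 − 1 = 4 and tw(G) ≤ 4. On the other hand G contains the 5-clique {a, b, c, d, f}. A clique must lie in a single bag of any decomposition, so no decomposition can have width below 4. The upper and lower bounds meet at 4, so that is the treewidth.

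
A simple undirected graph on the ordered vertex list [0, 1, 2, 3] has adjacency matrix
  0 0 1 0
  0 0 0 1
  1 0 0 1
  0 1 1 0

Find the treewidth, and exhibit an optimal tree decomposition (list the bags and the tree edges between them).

Treewidth 1.
One optimal decomposition is:
Bags: B1 = {1, 3}  B2 = {2, 3}  B3 = {0, 2}
Tree: B1–B2, B2–B3

Every bag has size at most 2, so the width is 2 − 1 = 1 and tw(G) ≤ 1. Since G has at least one edge (e.g. 1–3), it is not an edgeless graph, so tw(G) ≥ 1. The upper and lower bounds meet at 1, so that is the treewidth.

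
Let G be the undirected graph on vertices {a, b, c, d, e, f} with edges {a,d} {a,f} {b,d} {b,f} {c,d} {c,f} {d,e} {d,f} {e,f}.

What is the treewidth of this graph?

2

A width-2 tree decomposition is:
Bags: B1 = {b, d, f}  B2 = {c, d, f}  B3 = {d, e, f}  B4 = {a, d, f}
Tree: B1–B2, B2–B3, B1–B4
Every bag has size at most 3, so the width is 3 − 1 = 2 and tw(G) ≤ 2. On the other hand G contains the 3-clique {d, e, f}. A clique must lie in a single bag of any decomposition, so no decomposition can have width below 2. The upper and lower bounds meet at 2, so that is the treewidth.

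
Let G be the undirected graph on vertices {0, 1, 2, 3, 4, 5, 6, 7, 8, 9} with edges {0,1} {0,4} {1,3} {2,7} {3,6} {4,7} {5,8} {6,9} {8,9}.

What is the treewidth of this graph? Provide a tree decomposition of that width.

Treewidth 1.
Bags: B1 = {2, 7}  B2 = {4, 7}  B3 = {0, 4}  B4 = {0, 1}  B5 = {1, 3}  B6 = {3, 6}  B7 = {6, 9}  B8 = {8, 9}  B9 = {5, 8}
Tree: B1–B2, B2–B3, B3–B4, B4–B5, B5–B6, B6–B7, B7–B8, B8–B9

Each bag holds 2 vertices, so the decomposition has width 1, which upper-bounds the treewidth. Since G has at least one edge (e.g. 2–7), it is not an edgeless graph, so tw(G) ≥ 1. Therefore the treewidth is 1.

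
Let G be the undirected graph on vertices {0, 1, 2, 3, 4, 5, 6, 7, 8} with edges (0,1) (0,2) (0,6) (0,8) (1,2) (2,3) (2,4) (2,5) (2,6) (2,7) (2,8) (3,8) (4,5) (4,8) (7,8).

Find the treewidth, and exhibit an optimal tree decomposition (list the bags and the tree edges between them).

The largest bag has 3 vertices, giving width 2; this decomposition certifies tw(G) ≤ 2. On the other hand G contains the 3-clique {0, 2, 8}. A clique must lie in a single bag of any decomposition, so no decomposition can have width below 2. The upper and lower bounds meet at 2, so that is the treewidth.

Treewidth 2.
One such decomposition:
Bags: B1 = {2, 4, 8}  B2 = {0, 2, 8}  B3 = {0, 1, 2}  B4 = {2, 3, 8}  B5 = {2, 4, 5}  B6 = {0, 2, 6}  B7 = {2, 7, 8}
Tree: B1–B2, B2–B3, B2–B4, B1–B5, B3–B6, B2–B7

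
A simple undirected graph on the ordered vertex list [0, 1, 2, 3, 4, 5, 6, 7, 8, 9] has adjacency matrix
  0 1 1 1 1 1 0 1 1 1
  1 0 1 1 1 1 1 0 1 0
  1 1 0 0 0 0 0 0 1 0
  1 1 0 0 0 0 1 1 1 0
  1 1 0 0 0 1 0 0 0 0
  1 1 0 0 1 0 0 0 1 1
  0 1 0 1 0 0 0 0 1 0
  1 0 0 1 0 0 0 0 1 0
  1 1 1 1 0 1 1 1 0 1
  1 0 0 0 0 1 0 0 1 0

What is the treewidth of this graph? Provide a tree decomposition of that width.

Every bag has size at most 4, so the width is 4 − 1 = 3 and tw(G) ≤ 3. Conversely, {0, 1, 2, 8} is a clique of size 4, and the vertices of any clique must share a bag in every tree decomposition; so some bag has ≥ 4 vertices and tw(G) ≥ 3. Hence tw(G) = 3 exactly.

Treewidth 3.
One such decomposition:
Bags: B1 = {0, 5, 8, 9}  B2 = {0, 1, 5, 8}  B3 = {0, 1, 3, 8}  B4 = {0, 3, 7, 8}  B5 = {0, 1, 2, 8}  B6 = {1, 3, 6, 8}  B7 = {0, 1, 4, 5}
Tree: B1–B2, B2–B3, B3–B4, B3–B5, B3–B6, B2–B7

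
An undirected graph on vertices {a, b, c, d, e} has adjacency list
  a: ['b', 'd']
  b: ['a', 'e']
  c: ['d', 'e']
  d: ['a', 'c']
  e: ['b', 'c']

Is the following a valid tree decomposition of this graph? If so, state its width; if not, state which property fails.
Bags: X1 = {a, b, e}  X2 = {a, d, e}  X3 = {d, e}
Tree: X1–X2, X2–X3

No — vertex c appears in no bag.

A tree decomposition must satisfy three properties: every vertex lies in some bag; for every edge, both endpoints lie together in some bag; and for every vertex, the bags containing it form a connected subtree. Here vertex c appears in no bag, so the decomposition is invalid.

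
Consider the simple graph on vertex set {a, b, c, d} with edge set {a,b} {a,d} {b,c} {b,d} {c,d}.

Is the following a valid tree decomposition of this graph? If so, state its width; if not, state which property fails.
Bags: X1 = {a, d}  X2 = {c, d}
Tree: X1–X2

A tree decomposition must satisfy three properties: every vertex lies in some bag; for every edge, both endpoints lie together in some bag; and for every vertex, the bags containing it form a connected subtree. Here vertex b appears in no bag, so the decomposition is invalid.

No — vertex b appears in no bag.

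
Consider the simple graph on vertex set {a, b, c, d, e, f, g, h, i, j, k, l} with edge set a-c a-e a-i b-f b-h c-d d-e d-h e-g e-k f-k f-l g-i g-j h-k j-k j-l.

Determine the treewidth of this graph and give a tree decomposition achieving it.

The largest bag has 4 vertices, giving width 3; this decomposition certifies tw(G) ≤ 3. For the lower bound: the 4 vertex sets {a,c,i}, {d}, {e}, {g,h,j,k} are disjoint, each induces a connected subgraph, and every pair is joined by at least one edge of G. Contracting each set to a single vertex therefore yields K_{4} as a minor, and since treewidth is minor-monotone, tw(G) ≥ tw(K_{4}) = 3. Combining the bounds, tw(G) = 3.

Treewidth 3.
One such decomposition:
Bags: B1 = {a, c, d, i}  B2 = {a, d, e, i}  B3 = {d, e, g, i}  B4 = {d, e, g, h}  B5 = {e, g, h, k}  B6 = {g, h, j, k}  B7 = {b, h, j, k}  B8 = {b, f, j, k}  B9 = {b, f, j, l}
Tree: B1–B2, B2–B3, B3–B4, B4–B5, B5–B6, B6–B7, B7–B8, B8–B9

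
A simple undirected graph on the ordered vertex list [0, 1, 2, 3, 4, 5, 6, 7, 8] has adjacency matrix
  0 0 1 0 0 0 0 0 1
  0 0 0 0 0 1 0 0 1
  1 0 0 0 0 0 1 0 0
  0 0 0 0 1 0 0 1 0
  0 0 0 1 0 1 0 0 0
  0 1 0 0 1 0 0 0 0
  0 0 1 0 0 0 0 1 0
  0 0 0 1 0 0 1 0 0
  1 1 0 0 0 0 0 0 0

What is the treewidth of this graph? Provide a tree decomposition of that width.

Each bag holds 3 vertices, so the decomposition has width 2, which upper-bounds the treewidth. The edges 5–1–8–0–2–6–7–3–4–5 form a cycle, so G is not a tree and its treewidth is at least 2. Therefore the treewidth is 2.

Treewidth 2.
One optimal decomposition is:
Bags: B1 = {1, 5, 8}  B2 = {0, 5, 8}  B3 = {0, 2, 5}  B4 = {2, 5, 6}  B5 = {5, 6, 7}  B6 = {3, 5, 7}  B7 = {3, 4, 5}
Tree: B1–B2, B2–B3, B3–B4, B4–B5, B5–B6, B6–B7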